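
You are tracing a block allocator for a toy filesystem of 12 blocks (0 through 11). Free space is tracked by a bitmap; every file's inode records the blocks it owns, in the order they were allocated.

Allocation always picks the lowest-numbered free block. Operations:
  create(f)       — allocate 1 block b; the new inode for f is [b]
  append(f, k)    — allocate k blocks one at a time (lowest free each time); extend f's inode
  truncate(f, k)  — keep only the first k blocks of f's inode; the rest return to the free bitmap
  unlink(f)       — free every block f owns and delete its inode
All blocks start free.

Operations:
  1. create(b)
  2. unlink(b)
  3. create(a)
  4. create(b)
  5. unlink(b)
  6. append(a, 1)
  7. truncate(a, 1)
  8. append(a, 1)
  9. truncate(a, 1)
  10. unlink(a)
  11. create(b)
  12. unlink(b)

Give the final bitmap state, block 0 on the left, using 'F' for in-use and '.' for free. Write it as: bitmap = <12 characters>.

bitmap = ............

after create(b) → b:[0]  free=[F...........]
after unlink(b) →   free=[............]
after create(a) → a:[0]  free=[F...........]
after create(b) → a:[0], b:[1]  free=[FF..........]
after unlink(b) → a:[0]  free=[F...........]
after append(a, 1) → a:[0, 1]  free=[FF..........]
after truncate(a, 1) → a:[0]  free=[F...........]
after append(a, 1) → a:[0, 1]  free=[FF..........]
after truncate(a, 1) → a:[0]  free=[F...........]
after unlink(a) →   free=[............]
after create(b) → b:[0]  free=[F...........]
after unlink(b) →   free=[............]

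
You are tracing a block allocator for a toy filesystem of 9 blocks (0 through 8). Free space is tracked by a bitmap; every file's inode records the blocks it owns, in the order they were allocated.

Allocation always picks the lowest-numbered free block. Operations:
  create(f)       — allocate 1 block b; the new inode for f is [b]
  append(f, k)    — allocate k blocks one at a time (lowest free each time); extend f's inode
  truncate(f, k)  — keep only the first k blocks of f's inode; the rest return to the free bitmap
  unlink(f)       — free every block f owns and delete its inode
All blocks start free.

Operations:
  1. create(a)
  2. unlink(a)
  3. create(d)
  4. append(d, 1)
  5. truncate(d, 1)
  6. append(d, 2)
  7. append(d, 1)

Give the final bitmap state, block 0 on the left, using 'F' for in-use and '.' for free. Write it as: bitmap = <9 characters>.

after create(a) → a:[0]  free=[F........]
after unlink(a) →   free=[.........]
after create(d) → d:[0]  free=[F........]
after append(d, 1) → d:[0, 1]  free=[FF.......]
after truncate(d, 1) → d:[0]  free=[F........]
after append(d, 2) → d:[0, 1, 2]  free=[FFF......]
after append(d, 1) → d:[0, 1, 2, 3]  free=[FFFF.....]

bitmap = FFFF.....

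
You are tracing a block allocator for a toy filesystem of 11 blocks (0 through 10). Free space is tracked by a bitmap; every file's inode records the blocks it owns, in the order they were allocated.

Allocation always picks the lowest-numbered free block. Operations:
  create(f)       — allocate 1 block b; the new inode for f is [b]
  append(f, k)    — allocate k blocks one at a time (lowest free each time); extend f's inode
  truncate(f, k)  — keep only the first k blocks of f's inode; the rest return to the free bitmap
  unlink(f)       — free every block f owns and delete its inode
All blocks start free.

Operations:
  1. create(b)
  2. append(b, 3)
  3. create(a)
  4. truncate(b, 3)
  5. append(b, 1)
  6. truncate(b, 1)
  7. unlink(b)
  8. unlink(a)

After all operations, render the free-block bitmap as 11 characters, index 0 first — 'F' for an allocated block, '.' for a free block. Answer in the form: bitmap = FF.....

[1] create(b) — b=0 (map F..........)
[2] append(b, 3) — b=0,1,2,3 (map FFFF.......)
[3] create(a) — a=4 b=0,1,2,3 (map FFFFF......)
[4] truncate(b, 3) — a=4 b=0,1,2 (map FFF.F......)
[5] append(b, 1) — a=4 b=0,1,2,3 (map FFFFF......)
[6] truncate(b, 1) — a=4 b=0 (map F...F......)
[7] unlink(b) — a=4 (map ....F......)
[8] unlink(a) —  (map ...........)

bitmap = ...........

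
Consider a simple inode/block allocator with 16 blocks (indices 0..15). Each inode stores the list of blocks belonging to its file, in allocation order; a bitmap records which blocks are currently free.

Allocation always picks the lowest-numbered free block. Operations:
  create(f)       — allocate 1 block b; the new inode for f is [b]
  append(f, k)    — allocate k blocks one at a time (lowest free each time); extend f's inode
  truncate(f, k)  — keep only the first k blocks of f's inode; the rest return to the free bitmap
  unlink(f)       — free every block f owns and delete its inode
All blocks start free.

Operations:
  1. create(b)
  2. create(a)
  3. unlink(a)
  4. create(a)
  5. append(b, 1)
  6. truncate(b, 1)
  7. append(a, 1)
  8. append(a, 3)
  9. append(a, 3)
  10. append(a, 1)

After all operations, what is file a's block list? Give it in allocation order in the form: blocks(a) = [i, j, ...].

blocks(a) = [1, 2, 3, 4, 5, 6, 7, 8, 9]

after create(b) → b:[0]  free=[F...............]
after create(a) → a:[1], b:[0]  free=[FF..............]
after unlink(a) → b:[0]  free=[F...............]
after create(a) → a:[1], b:[0]  free=[FF..............]
after append(b, 1) → a:[1], b:[0, 2]  free=[FFF.............]
after truncate(b, 1) → a:[1], b:[0]  free=[FF..............]
after append(a, 1) → a:[1, 2], b:[0]  free=[FFF.............]
after append(a, 3) → a:[1, 2, 3, 4, 5], b:[0]  free=[FFFFFF..........]
after append(a, 3) → a:[1, 2, 3, 4, 5, 6, 7, 8], b:[0]  free=[FFFFFFFFF.......]
after append(a, 1) → a:[1, 2, 3, 4, 5, 6, 7, 8, 9], b:[0]  free=[FFFFFFFFFF......]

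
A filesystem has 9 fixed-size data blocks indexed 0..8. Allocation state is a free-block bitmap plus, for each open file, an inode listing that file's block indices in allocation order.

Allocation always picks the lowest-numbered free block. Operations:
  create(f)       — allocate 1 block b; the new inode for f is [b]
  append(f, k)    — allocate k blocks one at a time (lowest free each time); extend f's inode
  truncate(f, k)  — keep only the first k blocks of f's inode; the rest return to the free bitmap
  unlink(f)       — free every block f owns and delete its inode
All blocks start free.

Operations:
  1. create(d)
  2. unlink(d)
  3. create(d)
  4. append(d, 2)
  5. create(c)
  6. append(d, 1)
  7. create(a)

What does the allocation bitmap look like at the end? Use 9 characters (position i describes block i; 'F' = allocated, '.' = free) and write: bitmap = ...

bitmap = FFFFFF...

after create(d) → d:[0]  free=[F........]
after unlink(d) →   free=[.........]
after create(d) → d:[0]  free=[F........]
after append(d, 2) → d:[0, 1, 2]  free=[FFF......]
after create(c) → c:[3], d:[0, 1, 2]  free=[FFFF.....]
after append(d, 1) → c:[3], d:[0, 1, 2, 4]  free=[FFFFF....]
after create(a) → a:[5], c:[3], d:[0, 1, 2, 4]  free=[FFFFFF...]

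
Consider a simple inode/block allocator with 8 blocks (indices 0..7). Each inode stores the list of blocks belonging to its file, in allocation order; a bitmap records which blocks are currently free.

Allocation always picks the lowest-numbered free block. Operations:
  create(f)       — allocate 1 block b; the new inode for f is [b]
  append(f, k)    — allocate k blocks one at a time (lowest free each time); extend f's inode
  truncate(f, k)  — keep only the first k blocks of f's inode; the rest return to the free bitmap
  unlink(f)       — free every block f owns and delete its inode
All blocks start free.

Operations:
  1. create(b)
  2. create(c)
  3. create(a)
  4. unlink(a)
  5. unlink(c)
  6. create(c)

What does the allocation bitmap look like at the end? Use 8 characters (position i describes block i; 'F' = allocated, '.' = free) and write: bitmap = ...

bitmap = FF......

create(b): bitmap=F....... | b=[0]
create(c): bitmap=FF...... | b=[0] c=[1]
create(a): bitmap=FFF..... | a=[2] b=[0] c=[1]
unlink(a): bitmap=FF...... | b=[0] c=[1]
unlink(c): bitmap=F....... | b=[0]
create(c): bitmap=FF...... | b=[0] c=[1]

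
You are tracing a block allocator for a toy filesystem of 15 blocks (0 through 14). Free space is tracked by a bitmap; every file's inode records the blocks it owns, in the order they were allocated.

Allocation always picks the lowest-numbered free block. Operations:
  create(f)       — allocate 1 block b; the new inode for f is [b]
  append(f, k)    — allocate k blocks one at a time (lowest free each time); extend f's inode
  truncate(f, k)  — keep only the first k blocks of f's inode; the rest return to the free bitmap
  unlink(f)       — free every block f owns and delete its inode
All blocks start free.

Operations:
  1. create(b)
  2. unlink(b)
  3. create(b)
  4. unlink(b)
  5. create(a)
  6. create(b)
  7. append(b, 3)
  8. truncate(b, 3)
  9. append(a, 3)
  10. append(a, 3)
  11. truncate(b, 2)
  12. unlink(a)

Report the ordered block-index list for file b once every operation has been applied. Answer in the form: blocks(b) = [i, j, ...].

  1. create(b)  ⇒  F..............  {b→[0]}
  2. unlink(b)  ⇒  ...............  {}
  3. create(b)  ⇒  F..............  {b→[0]}
  4. unlink(b)  ⇒  ...............  {}
  5. create(a)  ⇒  F..............  {a→[0]}
  6. create(b)  ⇒  FF.............  {a→[0]; b→[1]}
  7. append(b, 3)  ⇒  FFFFF..........  {a→[0]; b→[1, 2, 3, 4]}
  8. truncate(b, 3)  ⇒  FFFF...........  {a→[0]; b→[1, 2, 3]}
  9. append(a, 3)  ⇒  FFFFFFF........  {a→[0, 4, 5, 6]; b→[1, 2, 3]}
  10. append(a, 3)  ⇒  FFFFFFFFFF.....  {a→[0, 4, 5, 6, 7, 8, 9]; b→[1, 2, 3]}
  11. truncate(b, 2)  ⇒  FFF.FFFFFF.....  {a→[0, 4, 5, 6, 7, 8, 9]; b→[1, 2]}
  12. unlink(a)  ⇒  .FF............  {b→[1, 2]}

blocks(b) = [1, 2]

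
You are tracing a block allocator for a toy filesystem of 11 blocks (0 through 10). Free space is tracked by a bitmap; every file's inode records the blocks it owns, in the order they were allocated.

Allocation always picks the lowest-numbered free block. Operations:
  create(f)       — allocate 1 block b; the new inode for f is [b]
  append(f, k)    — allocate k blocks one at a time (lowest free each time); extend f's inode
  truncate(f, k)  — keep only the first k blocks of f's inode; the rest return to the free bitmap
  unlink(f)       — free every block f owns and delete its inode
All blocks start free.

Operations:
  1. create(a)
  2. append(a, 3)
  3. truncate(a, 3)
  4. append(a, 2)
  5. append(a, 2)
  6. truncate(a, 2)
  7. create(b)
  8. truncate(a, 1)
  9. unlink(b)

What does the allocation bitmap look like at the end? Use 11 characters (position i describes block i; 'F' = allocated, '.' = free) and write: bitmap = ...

  1. create(a)  ⇒  F..........  {a→[0]}
  2. append(a, 3)  ⇒  FFFF.......  {a→[0, 1, 2, 3]}
  3. truncate(a, 3)  ⇒  FFF........  {a→[0, 1, 2]}
  4. append(a, 2)  ⇒  FFFFF......  {a→[0, 1, 2, 3, 4]}
  5. append(a, 2)  ⇒  FFFFFFF....  {a→[0, 1, 2, 3, 4, 5, 6]}
  6. truncate(a, 2)  ⇒  FF.........  {a→[0, 1]}
  7. create(b)  ⇒  FFF........  {a→[0, 1]; b→[2]}
  8. truncate(a, 1)  ⇒  F.F........  {a→[0]; b→[2]}
  9. unlink(b)  ⇒  F..........  {a→[0]}

bitmap = F..........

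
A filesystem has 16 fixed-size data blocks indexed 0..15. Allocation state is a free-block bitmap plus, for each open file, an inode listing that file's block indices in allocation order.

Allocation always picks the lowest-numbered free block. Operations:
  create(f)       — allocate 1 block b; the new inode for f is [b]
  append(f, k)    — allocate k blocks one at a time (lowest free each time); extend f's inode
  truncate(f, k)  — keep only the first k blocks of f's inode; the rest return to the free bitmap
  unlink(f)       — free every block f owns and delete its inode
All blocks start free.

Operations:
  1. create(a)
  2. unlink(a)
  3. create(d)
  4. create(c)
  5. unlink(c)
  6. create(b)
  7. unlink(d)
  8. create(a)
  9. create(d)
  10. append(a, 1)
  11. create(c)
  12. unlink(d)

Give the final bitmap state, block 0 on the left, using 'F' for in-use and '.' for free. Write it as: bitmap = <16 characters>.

[1] create(a) — a=0 (map F...............)
[2] unlink(a) —  (map ................)
[3] create(d) — d=0 (map F...............)
[4] create(c) — c=1 d=0 (map FF..............)
[5] unlink(c) — d=0 (map F...............)
[6] create(b) — b=1 d=0 (map FF..............)
[7] unlink(d) — b=1 (map .F..............)
[8] create(a) — a=0 b=1 (map FF..............)
[9] create(d) — a=0 b=1 d=2 (map FFF.............)
[10] append(a, 1) — a=0,3 b=1 d=2 (map FFFF............)
[11] create(c) — a=0,3 b=1 c=4 d=2 (map FFFFF...........)
[12] unlink(d) — a=0,3 b=1 c=4 (map FF.FF...........)

bitmap = FF.FF...........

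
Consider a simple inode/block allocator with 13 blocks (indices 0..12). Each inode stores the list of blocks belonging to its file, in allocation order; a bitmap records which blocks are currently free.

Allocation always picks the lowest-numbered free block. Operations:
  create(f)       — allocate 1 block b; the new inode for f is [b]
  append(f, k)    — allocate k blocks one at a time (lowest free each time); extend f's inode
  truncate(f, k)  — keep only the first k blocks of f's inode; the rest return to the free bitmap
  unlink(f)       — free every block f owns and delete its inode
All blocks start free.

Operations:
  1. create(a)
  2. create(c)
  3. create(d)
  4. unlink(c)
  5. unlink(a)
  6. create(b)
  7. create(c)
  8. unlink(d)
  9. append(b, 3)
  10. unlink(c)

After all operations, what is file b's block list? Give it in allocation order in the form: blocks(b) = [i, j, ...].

  1. create(a)  ⇒  F............  {a→[0]}
  2. create(c)  ⇒  FF...........  {a→[0]; c→[1]}
  3. create(d)  ⇒  FFF..........  {a→[0]; c→[1]; d→[2]}
  4. unlink(c)  ⇒  F.F..........  {a→[0]; d→[2]}
  5. unlink(a)  ⇒  ..F..........  {d→[2]}
  6. create(b)  ⇒  F.F..........  {b→[0]; d→[2]}
  7. create(c)  ⇒  FFF..........  {b→[0]; c→[1]; d→[2]}
  8. unlink(d)  ⇒  FF...........  {b→[0]; c→[1]}
  9. append(b, 3)  ⇒  FFFFF........  {b→[0, 2, 3, 4]; c→[1]}
  10. unlink(c)  ⇒  F.FFF........  {b→[0, 2, 3, 4]}

blocks(b) = [0, 2, 3, 4]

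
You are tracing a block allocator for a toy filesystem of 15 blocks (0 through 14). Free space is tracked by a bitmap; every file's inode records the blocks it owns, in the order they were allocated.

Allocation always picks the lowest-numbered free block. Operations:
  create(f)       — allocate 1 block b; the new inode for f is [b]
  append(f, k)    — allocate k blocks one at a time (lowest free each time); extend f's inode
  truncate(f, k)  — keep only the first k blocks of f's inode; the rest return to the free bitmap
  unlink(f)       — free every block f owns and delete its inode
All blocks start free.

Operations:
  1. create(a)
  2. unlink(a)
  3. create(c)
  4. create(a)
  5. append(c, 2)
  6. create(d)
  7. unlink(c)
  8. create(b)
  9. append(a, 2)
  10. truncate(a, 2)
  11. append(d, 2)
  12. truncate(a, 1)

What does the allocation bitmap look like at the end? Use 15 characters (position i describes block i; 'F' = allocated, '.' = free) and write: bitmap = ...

[1] create(a) — a=0 (map F..............)
[2] unlink(a) —  (map ...............)
[3] create(c) — c=0 (map F..............)
[4] create(a) — a=1 c=0 (map FF.............)
[5] append(c, 2) — a=1 c=0,2,3 (map FFFF...........)
[6] create(d) — a=1 c=0,2,3 d=4 (map FFFFF..........)
[7] unlink(c) — a=1 d=4 (map .F..F..........)
[8] create(b) — a=1 b=0 d=4 (map FF..F..........)
[9] append(a, 2) — a=1,2,3 b=0 d=4 (map FFFFF..........)
[10] truncate(a, 2) — a=1,2 b=0 d=4 (map FFF.F..........)
[11] append(d, 2) — a=1,2 b=0 d=4,3,5 (map FFFFFF.........)
[12] truncate(a, 1) — a=1 b=0 d=4,3,5 (map FF.FFF.........)

bitmap = FF.FFF.........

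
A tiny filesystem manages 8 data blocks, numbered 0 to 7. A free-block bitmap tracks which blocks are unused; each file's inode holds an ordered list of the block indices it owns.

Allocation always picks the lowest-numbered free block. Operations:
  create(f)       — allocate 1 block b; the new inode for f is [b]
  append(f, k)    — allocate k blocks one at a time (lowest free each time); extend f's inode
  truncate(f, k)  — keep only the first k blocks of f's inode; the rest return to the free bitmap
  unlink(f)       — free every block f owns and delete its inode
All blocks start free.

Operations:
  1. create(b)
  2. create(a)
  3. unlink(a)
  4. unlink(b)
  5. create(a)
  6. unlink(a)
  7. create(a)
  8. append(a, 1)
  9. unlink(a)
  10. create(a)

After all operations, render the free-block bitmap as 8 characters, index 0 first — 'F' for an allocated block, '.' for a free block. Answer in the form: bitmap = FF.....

  1. create(b)  ⇒  F.......  {b→[0]}
  2. create(a)  ⇒  FF......  {a→[1]; b→[0]}
  3. unlink(a)  ⇒  F.......  {b→[0]}
  4. unlink(b)  ⇒  ........  {}
  5. create(a)  ⇒  F.......  {a→[0]}
  6. unlink(a)  ⇒  ........  {}
  7. create(a)  ⇒  F.......  {a→[0]}
  8. append(a, 1)  ⇒  FF......  {a→[0, 1]}
  9. unlink(a)  ⇒  ........  {}
  10. create(a)  ⇒  F.......  {a→[0]}

bitmap = F.......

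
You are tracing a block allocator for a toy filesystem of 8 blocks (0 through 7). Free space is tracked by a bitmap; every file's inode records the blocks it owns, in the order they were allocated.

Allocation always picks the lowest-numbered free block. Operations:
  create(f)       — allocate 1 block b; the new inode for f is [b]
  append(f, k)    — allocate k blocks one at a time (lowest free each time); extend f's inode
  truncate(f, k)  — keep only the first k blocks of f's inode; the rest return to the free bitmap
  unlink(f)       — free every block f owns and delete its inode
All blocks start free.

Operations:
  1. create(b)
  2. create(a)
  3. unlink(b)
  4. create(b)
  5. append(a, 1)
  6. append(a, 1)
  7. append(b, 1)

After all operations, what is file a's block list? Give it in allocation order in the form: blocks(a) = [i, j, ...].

blocks(a) = [1, 2, 3]

create(b): bitmap=F....... | b=[0]
create(a): bitmap=FF...... | a=[1] b=[0]
unlink(b): bitmap=.F...... | a=[1]
create(b): bitmap=FF...... | a=[1] b=[0]
append(a, 1): bitmap=FFF..... | a=[1, 2] b=[0]
append(a, 1): bitmap=FFFF.... | a=[1, 2, 3] b=[0]
append(b, 1): bitmap=FFFFF... | a=[1, 2, 3] b=[0, 4]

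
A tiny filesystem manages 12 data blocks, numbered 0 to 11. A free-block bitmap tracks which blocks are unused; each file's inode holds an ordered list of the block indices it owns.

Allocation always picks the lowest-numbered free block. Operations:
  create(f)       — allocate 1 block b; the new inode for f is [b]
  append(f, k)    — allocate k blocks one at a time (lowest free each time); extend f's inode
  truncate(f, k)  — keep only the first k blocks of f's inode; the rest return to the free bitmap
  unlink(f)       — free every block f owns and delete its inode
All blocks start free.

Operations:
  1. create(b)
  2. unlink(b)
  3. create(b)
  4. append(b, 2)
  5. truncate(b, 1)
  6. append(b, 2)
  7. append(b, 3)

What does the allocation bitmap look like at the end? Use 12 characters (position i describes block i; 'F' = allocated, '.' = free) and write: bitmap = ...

bitmap = FFFFFF......

after create(b) → b:[0]  free=[F...........]
after unlink(b) →   free=[............]
after create(b) → b:[0]  free=[F...........]
after append(b, 2) → b:[0, 1, 2]  free=[FFF.........]
after truncate(b, 1) → b:[0]  free=[F...........]
after append(b, 2) → b:[0, 1, 2]  free=[FFF.........]
after append(b, 3) → b:[0, 1, 2, 3, 4, 5]  free=[FFFFFF......]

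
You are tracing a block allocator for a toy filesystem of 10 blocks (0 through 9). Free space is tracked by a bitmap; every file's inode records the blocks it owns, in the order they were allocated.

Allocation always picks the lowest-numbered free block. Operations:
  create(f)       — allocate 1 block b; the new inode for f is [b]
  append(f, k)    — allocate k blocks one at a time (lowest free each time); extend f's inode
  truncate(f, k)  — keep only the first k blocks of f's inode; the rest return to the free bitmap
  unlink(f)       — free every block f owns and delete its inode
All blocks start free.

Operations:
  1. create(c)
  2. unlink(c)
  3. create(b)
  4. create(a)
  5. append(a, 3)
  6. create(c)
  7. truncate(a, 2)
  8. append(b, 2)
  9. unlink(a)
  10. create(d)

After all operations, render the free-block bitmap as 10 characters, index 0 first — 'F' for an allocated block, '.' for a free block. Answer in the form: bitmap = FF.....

bitmap = FF.FFF....

[1] create(c) — c=0 (map F.........)
[2] unlink(c) —  (map ..........)
[3] create(b) — b=0 (map F.........)
[4] create(a) — a=1 b=0 (map FF........)
[5] append(a, 3) — a=1,2,3,4 b=0 (map FFFFF.....)
[6] create(c) — a=1,2,3,4 b=0 c=5 (map FFFFFF....)
[7] truncate(a, 2) — a=1,2 b=0 c=5 (map FFF..F....)
[8] append(b, 2) — a=1,2 b=0,3,4 c=5 (map FFFFFF....)
[9] unlink(a) — b=0,3,4 c=5 (map F..FFF....)
[10] create(d) — b=0,3,4 c=5 d=1 (map FF.FFF....)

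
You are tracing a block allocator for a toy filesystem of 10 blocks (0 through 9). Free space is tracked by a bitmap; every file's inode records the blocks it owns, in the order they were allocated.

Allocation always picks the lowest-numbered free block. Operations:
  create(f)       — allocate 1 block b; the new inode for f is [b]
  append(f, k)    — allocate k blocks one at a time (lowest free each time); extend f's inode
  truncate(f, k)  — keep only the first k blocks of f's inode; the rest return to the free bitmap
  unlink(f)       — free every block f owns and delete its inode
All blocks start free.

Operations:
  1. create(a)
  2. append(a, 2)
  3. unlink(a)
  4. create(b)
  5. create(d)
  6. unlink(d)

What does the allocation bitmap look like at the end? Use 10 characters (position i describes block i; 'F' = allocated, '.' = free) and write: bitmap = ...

create(a): bitmap=F......... | a=[0]
append(a, 2): bitmap=FFF....... | a=[0, 1, 2]
unlink(a): bitmap=.......... | 
create(b): bitmap=F......... | b=[0]
create(d): bitmap=FF........ | b=[0] d=[1]
unlink(d): bitmap=F......... | b=[0]

bitmap = F.........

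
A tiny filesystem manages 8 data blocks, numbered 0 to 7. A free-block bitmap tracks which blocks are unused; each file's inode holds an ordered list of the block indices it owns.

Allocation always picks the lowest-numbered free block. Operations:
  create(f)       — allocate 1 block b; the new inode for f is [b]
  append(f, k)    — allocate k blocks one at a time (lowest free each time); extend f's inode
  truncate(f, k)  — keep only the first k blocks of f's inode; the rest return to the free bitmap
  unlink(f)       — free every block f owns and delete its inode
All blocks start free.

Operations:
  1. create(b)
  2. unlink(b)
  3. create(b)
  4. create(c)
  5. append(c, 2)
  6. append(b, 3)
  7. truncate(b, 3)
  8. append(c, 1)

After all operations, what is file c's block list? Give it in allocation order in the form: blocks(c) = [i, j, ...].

  1. create(b)  ⇒  F.......  {b→[0]}
  2. unlink(b)  ⇒  ........  {}
  3. create(b)  ⇒  F.......  {b→[0]}
  4. create(c)  ⇒  FF......  {b→[0]; c→[1]}
  5. append(c, 2)  ⇒  FFFF....  {b→[0]; c→[1, 2, 3]}
  6. append(b, 3)  ⇒  FFFFFFF.  {b→[0, 4, 5, 6]; c→[1, 2, 3]}
  7. truncate(b, 3)  ⇒  FFFFFF..  {b→[0, 4, 5]; c→[1, 2, 3]}
  8. append(c, 1)  ⇒  FFFFFFF.  {b→[0, 4, 5]; c→[1, 2, 3, 6]}

blocks(c) = [1, 2, 3, 6]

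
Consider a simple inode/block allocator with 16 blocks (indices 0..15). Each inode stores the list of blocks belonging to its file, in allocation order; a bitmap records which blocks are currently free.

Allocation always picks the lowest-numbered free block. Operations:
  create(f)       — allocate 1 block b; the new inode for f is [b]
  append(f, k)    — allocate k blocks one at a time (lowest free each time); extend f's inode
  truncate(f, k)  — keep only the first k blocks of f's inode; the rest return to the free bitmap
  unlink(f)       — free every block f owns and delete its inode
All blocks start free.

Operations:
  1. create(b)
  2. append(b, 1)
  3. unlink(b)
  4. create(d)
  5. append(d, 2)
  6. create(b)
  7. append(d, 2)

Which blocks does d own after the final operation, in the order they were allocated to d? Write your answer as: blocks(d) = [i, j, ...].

after create(b) → b:[0]  free=[F...............]
after append(b, 1) → b:[0, 1]  free=[FF..............]
after unlink(b) →   free=[................]
after create(d) → d:[0]  free=[F...............]
after append(d, 2) → d:[0, 1, 2]  free=[FFF.............]
after create(b) → b:[3], d:[0, 1, 2]  free=[FFFF............]
after append(d, 2) → b:[3], d:[0, 1, 2, 4, 5]  free=[FFFFFF..........]

blocks(d) = [0, 1, 2, 4, 5]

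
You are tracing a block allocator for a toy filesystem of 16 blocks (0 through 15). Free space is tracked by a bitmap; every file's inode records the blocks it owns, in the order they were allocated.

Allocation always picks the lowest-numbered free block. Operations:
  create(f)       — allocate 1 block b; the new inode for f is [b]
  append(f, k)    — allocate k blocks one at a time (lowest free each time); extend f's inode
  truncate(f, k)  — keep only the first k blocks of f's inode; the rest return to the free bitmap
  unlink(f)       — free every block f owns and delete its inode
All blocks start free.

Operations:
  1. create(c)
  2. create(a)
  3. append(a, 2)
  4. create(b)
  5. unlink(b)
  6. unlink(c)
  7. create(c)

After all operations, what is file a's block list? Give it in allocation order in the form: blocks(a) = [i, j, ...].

create(c): bitmap=F............... | c=[0]
create(a): bitmap=FF.............. | a=[1] c=[0]
append(a, 2): bitmap=FFFF............ | a=[1, 2, 3] c=[0]
create(b): bitmap=FFFFF........... | a=[1, 2, 3] b=[4] c=[0]
unlink(b): bitmap=FFFF............ | a=[1, 2, 3] c=[0]
unlink(c): bitmap=.FFF............ | a=[1, 2, 3]
create(c): bitmap=FFFF............ | a=[1, 2, 3] c=[0]

blocks(a) = [1, 2, 3]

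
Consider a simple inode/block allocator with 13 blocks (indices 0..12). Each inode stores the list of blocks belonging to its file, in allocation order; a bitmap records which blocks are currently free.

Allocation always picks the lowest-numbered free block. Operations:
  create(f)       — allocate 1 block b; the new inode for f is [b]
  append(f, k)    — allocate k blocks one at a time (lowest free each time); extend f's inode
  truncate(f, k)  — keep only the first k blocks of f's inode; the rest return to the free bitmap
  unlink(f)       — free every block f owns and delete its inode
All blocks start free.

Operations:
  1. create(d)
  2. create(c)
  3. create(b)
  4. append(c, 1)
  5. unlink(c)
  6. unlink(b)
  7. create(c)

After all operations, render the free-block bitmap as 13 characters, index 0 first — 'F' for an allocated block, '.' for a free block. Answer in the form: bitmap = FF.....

bitmap = FF...........

create(d): bitmap=F............ | d=[0]
create(c): bitmap=FF........... | c=[1] d=[0]
create(b): bitmap=FFF.......... | b=[2] c=[1] d=[0]
append(c, 1): bitmap=FFFF......... | b=[2] c=[1, 3] d=[0]
unlink(c): bitmap=F.F.......... | b=[2] d=[0]
unlink(b): bitmap=F............ | d=[0]
create(c): bitmap=FF........... | c=[1] d=[0]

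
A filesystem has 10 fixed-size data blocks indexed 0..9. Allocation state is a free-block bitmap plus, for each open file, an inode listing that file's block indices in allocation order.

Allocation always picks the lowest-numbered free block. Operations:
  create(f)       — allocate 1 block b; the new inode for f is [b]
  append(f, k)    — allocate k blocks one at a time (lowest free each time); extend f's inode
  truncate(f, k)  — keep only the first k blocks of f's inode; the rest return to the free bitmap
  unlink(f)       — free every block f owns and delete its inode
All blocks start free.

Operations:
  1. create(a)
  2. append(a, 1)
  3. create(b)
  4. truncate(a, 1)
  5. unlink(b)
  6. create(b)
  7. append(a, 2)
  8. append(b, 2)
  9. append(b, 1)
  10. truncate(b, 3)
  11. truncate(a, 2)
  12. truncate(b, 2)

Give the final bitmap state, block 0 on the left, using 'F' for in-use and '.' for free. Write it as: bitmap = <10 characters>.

create(a): bitmap=F......... | a=[0]
append(a, 1): bitmap=FF........ | a=[0, 1]
create(b): bitmap=FFF....... | a=[0, 1] b=[2]
truncate(a, 1): bitmap=F.F....... | a=[0] b=[2]
unlink(b): bitmap=F......... | a=[0]
create(b): bitmap=FF........ | a=[0] b=[1]
append(a, 2): bitmap=FFFF...... | a=[0, 2, 3] b=[1]
append(b, 2): bitmap=FFFFFF.... | a=[0, 2, 3] b=[1, 4, 5]
append(b, 1): bitmap=FFFFFFF... | a=[0, 2, 3] b=[1, 4, 5, 6]
truncate(b, 3): bitmap=FFFFFF.... | a=[0, 2, 3] b=[1, 4, 5]
truncate(a, 2): bitmap=FFF.FF.... | a=[0, 2] b=[1, 4, 5]
truncate(b, 2): bitmap=FFF.F..... | a=[0, 2] b=[1, 4]

bitmap = FFF.F.....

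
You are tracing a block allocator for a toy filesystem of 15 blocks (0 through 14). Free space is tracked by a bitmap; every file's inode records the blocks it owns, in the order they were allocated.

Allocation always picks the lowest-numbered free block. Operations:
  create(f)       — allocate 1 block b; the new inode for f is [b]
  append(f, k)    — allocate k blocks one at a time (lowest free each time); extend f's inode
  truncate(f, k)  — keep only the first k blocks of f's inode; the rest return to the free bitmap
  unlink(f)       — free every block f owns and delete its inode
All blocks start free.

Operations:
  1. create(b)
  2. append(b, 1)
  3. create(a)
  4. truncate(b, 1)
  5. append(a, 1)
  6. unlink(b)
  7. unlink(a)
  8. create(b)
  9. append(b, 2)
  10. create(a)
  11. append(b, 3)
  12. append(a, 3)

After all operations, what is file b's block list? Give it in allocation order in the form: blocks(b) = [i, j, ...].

blocks(b) = [0, 1, 2, 4, 5, 6]

[1] create(b) — b=0 (map F..............)
[2] append(b, 1) — b=0,1 (map FF.............)
[3] create(a) — a=2 b=0,1 (map FFF............)
[4] truncate(b, 1) — a=2 b=0 (map F.F............)
[5] append(a, 1) — a=2,1 b=0 (map FFF............)
[6] unlink(b) — a=2,1 (map .FF............)
[7] unlink(a) —  (map ...............)
[8] create(b) — b=0 (map F..............)
[9] append(b, 2) — b=0,1,2 (map FFF............)
[10] create(a) — a=3 b=0,1,2 (map FFFF...........)
[11] append(b, 3) — a=3 b=0,1,2,4,5,6 (map FFFFFFF........)
[12] append(a, 3) — a=3,7,8,9 b=0,1,2,4,5,6 (map FFFFFFFFFF.....)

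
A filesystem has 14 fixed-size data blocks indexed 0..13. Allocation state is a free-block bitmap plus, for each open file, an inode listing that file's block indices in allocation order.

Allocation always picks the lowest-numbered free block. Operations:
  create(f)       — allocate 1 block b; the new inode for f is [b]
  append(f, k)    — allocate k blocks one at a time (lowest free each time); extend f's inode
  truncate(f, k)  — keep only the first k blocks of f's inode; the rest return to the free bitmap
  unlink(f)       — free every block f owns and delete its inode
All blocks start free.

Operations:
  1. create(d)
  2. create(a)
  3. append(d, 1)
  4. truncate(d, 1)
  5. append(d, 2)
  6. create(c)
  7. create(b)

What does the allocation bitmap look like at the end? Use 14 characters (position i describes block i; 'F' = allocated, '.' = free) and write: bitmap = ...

create(d): bitmap=F............. | d=[0]
create(a): bitmap=FF............ | a=[1] d=[0]
append(d, 1): bitmap=FFF........... | a=[1] d=[0, 2]
truncate(d, 1): bitmap=FF............ | a=[1] d=[0]
append(d, 2): bitmap=FFFF.......... | a=[1] d=[0, 2, 3]
create(c): bitmap=FFFFF......... | a=[1] c=[4] d=[0, 2, 3]
create(b): bitmap=FFFFFF........ | a=[1] b=[5] c=[4] d=[0, 2, 3]

bitmap = FFFFFF........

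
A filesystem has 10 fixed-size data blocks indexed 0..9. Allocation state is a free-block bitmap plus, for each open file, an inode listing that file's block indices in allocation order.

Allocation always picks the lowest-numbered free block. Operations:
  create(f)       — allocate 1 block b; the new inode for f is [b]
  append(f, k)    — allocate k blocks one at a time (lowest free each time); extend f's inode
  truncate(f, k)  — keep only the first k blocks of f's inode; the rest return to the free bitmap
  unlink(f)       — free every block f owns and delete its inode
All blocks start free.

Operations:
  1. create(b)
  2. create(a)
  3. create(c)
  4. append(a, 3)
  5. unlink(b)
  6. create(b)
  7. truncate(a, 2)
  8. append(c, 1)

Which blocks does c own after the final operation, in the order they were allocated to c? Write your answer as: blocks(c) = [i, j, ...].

blocks(c) = [2, 4]

after create(b) → b:[0]  free=[F.........]
after create(a) → a:[1], b:[0]  free=[FF........]
after create(c) → a:[1], b:[0], c:[2]  free=[FFF.......]
after append(a, 3) → a:[1, 3, 4, 5], b:[0], c:[2]  free=[FFFFFF....]
after unlink(b) → a:[1, 3, 4, 5], c:[2]  free=[.FFFFF....]
after create(b) → a:[1, 3, 4, 5], b:[0], c:[2]  free=[FFFFFF....]
after truncate(a, 2) → a:[1, 3], b:[0], c:[2]  free=[FFFF......]
after append(c, 1) → a:[1, 3], b:[0], c:[2, 4]  free=[FFFFF.....]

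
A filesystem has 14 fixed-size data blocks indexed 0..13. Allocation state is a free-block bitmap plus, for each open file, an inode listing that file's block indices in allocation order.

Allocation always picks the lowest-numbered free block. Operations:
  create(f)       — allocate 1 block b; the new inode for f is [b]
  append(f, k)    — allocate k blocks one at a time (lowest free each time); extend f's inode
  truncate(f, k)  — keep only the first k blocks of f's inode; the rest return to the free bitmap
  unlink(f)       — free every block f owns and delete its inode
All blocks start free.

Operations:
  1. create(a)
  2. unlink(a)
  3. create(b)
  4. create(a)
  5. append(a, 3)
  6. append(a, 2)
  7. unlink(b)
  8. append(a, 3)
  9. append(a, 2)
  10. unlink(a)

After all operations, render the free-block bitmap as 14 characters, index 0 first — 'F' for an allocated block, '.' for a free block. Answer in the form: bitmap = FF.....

create(a): bitmap=F............. | a=[0]
unlink(a): bitmap=.............. | 
create(b): bitmap=F............. | b=[0]
create(a): bitmap=FF............ | a=[1] b=[0]
append(a, 3): bitmap=FFFFF......... | a=[1, 2, 3, 4] b=[0]
append(a, 2): bitmap=FFFFFFF....... | a=[1, 2, 3, 4, 5, 6] b=[0]
unlink(b): bitmap=.FFFFFF....... | a=[1, 2, 3, 4, 5, 6]
append(a, 3): bitmap=FFFFFFFFF..... | a=[1, 2, 3, 4, 5, 6, 0, 7, 8]
append(a, 2): bitmap=FFFFFFFFFFF... | a=[1, 2, 3, 4, 5, 6, 0, 7, 8, 9, 10]
unlink(a): bitmap=.............. | 

bitmap = ..............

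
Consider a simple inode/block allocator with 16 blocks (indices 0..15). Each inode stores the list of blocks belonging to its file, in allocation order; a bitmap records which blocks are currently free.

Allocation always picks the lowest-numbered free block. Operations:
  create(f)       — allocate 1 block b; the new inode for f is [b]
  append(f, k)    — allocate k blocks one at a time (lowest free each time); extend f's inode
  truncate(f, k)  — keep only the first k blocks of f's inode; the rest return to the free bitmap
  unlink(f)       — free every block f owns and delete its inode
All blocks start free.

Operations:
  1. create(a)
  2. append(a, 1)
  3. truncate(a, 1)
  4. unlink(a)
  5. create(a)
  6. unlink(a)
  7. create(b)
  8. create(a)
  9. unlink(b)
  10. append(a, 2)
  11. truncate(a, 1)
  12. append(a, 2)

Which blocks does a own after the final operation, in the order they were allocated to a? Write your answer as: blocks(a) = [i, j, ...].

blocks(a) = [1, 0, 2]

  1. create(a)  ⇒  F...............  {a→[0]}
  2. append(a, 1)  ⇒  FF..............  {a→[0, 1]}
  3. truncate(a, 1)  ⇒  F...............  {a→[0]}
  4. unlink(a)  ⇒  ................  {}
  5. create(a)  ⇒  F...............  {a→[0]}
  6. unlink(a)  ⇒  ................  {}
  7. create(b)  ⇒  F...............  {b→[0]}
  8. create(a)  ⇒  FF..............  {a→[1]; b→[0]}
  9. unlink(b)  ⇒  .F..............  {a→[1]}
  10. append(a, 2)  ⇒  FFF.............  {a→[1, 0, 2]}
  11. truncate(a, 1)  ⇒  .F..............  {a→[1]}
  12. append(a, 2)  ⇒  FFF.............  {a→[1, 0, 2]}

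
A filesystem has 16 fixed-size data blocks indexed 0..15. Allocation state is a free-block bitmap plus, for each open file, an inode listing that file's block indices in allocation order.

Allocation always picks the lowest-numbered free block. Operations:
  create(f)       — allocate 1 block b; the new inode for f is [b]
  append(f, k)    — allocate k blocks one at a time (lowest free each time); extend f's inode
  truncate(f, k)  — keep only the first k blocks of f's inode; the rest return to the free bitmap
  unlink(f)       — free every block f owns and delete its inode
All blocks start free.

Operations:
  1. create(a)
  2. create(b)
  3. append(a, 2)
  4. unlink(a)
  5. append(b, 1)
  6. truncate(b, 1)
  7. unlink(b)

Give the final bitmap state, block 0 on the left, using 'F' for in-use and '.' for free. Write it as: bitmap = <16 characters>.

bitmap = ................

  1. create(a)  ⇒  F...............  {a→[0]}
  2. create(b)  ⇒  FF..............  {a→[0]; b→[1]}
  3. append(a, 2)  ⇒  FFFF............  {a→[0, 2, 3]; b→[1]}
  4. unlink(a)  ⇒  .F..............  {b→[1]}
  5. append(b, 1)  ⇒  FF..............  {b→[1, 0]}
  6. truncate(b, 1)  ⇒  .F..............  {b→[1]}
  7. unlink(b)  ⇒  ................  {}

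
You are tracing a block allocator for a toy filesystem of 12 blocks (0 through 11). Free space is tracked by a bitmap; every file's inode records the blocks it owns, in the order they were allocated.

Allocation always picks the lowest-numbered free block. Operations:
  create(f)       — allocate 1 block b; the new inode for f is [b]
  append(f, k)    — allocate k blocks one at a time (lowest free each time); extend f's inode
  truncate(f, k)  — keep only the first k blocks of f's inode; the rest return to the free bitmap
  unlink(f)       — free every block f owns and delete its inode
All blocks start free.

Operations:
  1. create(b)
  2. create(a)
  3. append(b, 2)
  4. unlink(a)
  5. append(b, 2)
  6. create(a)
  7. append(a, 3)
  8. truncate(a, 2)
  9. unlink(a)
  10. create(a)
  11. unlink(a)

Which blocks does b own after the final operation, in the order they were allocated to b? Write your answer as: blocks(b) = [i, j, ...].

blocks(b) = [0, 2, 3, 1, 4]

after create(b) → b:[0]  free=[F...........]
after create(a) → a:[1], b:[0]  free=[FF..........]
after append(b, 2) → a:[1], b:[0, 2, 3]  free=[FFFF........]
after unlink(a) → b:[0, 2, 3]  free=[F.FF........]
after append(b, 2) → b:[0, 2, 3, 1, 4]  free=[FFFFF.......]
after create(a) → a:[5], b:[0, 2, 3, 1, 4]  free=[FFFFFF......]
after append(a, 3) → a:[5, 6, 7, 8], b:[0, 2, 3, 1, 4]  free=[FFFFFFFFF...]
after truncate(a, 2) → a:[5, 6], b:[0, 2, 3, 1, 4]  free=[FFFFFFF.....]
after unlink(a) → b:[0, 2, 3, 1, 4]  free=[FFFFF.......]
after create(a) → a:[5], b:[0, 2, 3, 1, 4]  free=[FFFFFF......]
after unlink(a) → b:[0, 2, 3, 1, 4]  free=[FFFFF.......]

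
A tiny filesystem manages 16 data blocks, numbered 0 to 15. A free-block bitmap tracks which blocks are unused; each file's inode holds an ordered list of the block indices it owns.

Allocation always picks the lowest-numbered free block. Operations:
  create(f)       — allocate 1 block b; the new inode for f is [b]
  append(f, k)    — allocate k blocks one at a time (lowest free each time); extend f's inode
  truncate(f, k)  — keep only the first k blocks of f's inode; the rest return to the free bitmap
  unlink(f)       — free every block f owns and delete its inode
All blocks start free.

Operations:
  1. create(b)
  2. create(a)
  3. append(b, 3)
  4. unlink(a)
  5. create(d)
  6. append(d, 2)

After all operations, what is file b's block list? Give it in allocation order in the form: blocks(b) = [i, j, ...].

[1] create(b) — b=0 (map F...............)
[2] create(a) — a=1 b=0 (map FF..............)
[3] append(b, 3) — a=1 b=0,2,3,4 (map FFFFF...........)
[4] unlink(a) — b=0,2,3,4 (map F.FFF...........)
[5] create(d) — b=0,2,3,4 d=1 (map FFFFF...........)
[6] append(d, 2) — b=0,2,3,4 d=1,5,6 (map FFFFFFF.........)

blocks(b) = [0, 2, 3, 4]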